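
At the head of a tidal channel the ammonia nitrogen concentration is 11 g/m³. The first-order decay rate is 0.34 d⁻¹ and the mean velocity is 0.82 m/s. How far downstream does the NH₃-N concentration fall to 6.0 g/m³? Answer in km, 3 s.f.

126 km

From C = C₀·e^(−kt), t = ln(C₀/C)/k = ln(11/6.0)/0.34 = 0.6061/0.34 = 1.783 d.
Distance = v·t = 0.82 m/s × 1.54e+05 s = 1.263e+05 m = 126.3 km.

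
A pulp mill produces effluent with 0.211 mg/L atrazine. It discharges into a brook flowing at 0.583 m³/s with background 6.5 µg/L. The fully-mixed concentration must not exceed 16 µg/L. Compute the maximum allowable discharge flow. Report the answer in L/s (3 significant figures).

6.5 µg/L = 0.0065 mg/L.
16 µg/L = 0.016 mg/L.
Mass balance at complete mixing: C_std·(Q_w + Q_r) = Q_w·C_e + Q_r·C_b.
Rearranging, Q_w = Q_r·(C_std − C_b)/(C_e − C_std) = 0.583·(0.016 − 0.0065) / (0.211 − 0.016) = 0.0284 m³/s.
= 28.4 L/s.

28.4 L/s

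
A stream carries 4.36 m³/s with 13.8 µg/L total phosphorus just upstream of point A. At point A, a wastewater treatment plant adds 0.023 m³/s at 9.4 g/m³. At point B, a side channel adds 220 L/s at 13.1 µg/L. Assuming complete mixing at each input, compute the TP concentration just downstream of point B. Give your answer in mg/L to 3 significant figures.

0.0607 mg/L

13.8 µg/L = 0.0138 mg/L.
After input A: C = (4.36·0.0138 + 0.023·9.4) / 4.383 = 0.06305 mg/L.
220 L/s = 0.22 m³/s.
13.1 µg/L = 0.0131 mg/L.
After input B: C = (4.383·0.06305 + 0.22·0.0131) / 4.603 = 0.06067 mg/L.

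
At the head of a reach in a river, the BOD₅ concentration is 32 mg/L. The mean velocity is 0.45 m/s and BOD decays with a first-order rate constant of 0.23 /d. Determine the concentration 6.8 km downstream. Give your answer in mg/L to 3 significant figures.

Travel time t = 6.8 km / 0.45 m/s = 6800/0.45 = 1.511e+04 s = 0.1749 d.
First-order decay: C = 32·exp(−0.23·0.1749) = 32·0.9606 = 30.74 mg/L.

30.7 mg/L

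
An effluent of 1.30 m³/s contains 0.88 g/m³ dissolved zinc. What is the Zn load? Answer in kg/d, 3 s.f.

98.8 kg/d

Mass flux = Q·C = 1.3 m³/s × 0.88 g/m³ = 1.144 g/s.
= 1.144 g/s × 86.4 = 98.84 kg/d.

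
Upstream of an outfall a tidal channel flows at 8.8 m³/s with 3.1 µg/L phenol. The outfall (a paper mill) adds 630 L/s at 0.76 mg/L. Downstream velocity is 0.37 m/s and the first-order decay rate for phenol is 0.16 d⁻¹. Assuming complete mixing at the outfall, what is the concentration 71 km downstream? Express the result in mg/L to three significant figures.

630 L/s = 0.63 m³/s.
3.1 µg/L = 0.0031 mg/L.
After complete mixing, C₀ = (0.63·0.76 + 8.8·0.0031) / 9.43 = 0.05367 mg/L.
Travel time t = 7.1e+04 m / 0.37 m/s = 1.919e+05 s = 2.221 d.
C = 0.05367·exp(−0.16·2.221) = 0.05367·0.7009 = 0.03762 mg/L.

0.0376 mg/L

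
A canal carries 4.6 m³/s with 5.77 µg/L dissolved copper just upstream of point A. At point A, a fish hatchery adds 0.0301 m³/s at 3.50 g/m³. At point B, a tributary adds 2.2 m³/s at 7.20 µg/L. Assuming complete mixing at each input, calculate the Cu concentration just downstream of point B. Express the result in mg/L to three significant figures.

0.0216 mg/L

5.77 µg/L = 0.00577 mg/L.
After input A: C = (4.6·0.00577 + 0.0301·3.5) / 4.63 = 0.02849 mg/L.
7.20 µg/L = 0.0072 mg/L.
After input B: C = (4.63·0.02849 + 2.2·0.0072) / 6.83 = 0.02163 mg/L.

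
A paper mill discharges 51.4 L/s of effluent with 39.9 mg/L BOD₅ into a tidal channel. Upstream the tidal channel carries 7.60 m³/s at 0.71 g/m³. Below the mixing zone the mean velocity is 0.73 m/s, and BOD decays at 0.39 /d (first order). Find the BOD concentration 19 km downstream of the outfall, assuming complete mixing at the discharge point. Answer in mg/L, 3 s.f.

0.865 mg/L

51.4 L/s = 0.0514 m³/s.
After complete mixing, C₀ = (0.0514·39.9 + 7.6·0.71) / 7.651 = 0.9733 mg/L.
Travel time t = 1.9e+04 m / 0.73 m/s = 2.603e+04 s = 0.3012 d.
C = 0.9733·exp(−0.39·0.3012) = 0.9733·0.8892 = 0.8654 mg/L.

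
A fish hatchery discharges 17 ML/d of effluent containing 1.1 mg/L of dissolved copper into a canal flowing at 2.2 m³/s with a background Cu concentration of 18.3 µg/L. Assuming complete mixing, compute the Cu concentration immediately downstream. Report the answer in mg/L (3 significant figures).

17 ML/d = 0.1968 m³/s.
18.3 µg/L = 0.0183 mg/L.
By mass balance at complete mixing, C = (0.1968·1.1 + 2.2·0.0183) / (0.1968 + 2.2) = 0.2567/2.397 = 0.1071 mg/L.

0.107 mg/L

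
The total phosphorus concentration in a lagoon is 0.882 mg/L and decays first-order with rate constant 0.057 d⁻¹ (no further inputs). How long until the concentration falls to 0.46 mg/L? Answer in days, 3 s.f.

t = ln(C₀/C)/k = ln(0.882/0.46)/0.057 = 0.651/0.057 = 11.42 d.

11.4 d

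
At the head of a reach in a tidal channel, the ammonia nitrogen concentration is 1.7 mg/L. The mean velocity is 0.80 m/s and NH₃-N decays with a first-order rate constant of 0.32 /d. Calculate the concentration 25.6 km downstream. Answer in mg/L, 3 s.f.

Travel time t = 25.6 km / 0.80 m/s = 2.56e+04/0.80 = 3.2e+04 s = 0.3704 d.
First-order decay: C = 1.7·exp(−0.32·0.3704) = 1.7·0.8882 = 1.51 mg/L.

1.51 mg/L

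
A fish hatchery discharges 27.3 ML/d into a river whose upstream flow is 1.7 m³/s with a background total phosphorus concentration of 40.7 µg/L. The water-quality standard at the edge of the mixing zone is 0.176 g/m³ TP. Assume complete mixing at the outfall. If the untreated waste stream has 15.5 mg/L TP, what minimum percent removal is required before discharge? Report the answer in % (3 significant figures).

27.3 ML/d = 0.316 m³/s.
40.7 µg/L = 0.0407 mg/L.
Mass balance: 0.176·2.016 = 0.316·Cₑ + 1.7·0.0407.
Cₑ = (0.3548 − 0.06919) / 0.316 = 0.9039 mg/L.
Required removal = 1 − 0.9039/15.5 = 94.17 %.

94.2 %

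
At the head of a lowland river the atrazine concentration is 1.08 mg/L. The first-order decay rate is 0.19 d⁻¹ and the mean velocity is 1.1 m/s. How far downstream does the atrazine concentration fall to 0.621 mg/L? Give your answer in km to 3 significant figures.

277 km

From C = C₀·e^(−kt), t = ln(C₀/C)/k = ln(1.08/0.621)/0.19 = 0.5534/0.19 = 2.913 d.
Distance = v·t = 1.1 m/s × 2.516e+05 s = 2.768e+05 m = 276.8 km.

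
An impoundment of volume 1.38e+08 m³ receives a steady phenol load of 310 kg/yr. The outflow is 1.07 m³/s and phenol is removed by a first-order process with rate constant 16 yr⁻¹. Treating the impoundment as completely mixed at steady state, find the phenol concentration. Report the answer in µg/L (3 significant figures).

Outflow Q = 1.07 m³/s × 3.156e+07 s/yr = 3.377e+07 m³/yr.
Steady-state CSTR mass balance: W = Q·C + k·V·C, so C = W/(Q + kV).
Q + kV = 3.377e+07 + 16·1.38e+08 = 2.242e+09 m³/yr.
C = 310/2.242e+09 = 1.383e-07 kg/m³ = 0.0001383 mg/L = 0.1383 µg/L.

0.138 µg/L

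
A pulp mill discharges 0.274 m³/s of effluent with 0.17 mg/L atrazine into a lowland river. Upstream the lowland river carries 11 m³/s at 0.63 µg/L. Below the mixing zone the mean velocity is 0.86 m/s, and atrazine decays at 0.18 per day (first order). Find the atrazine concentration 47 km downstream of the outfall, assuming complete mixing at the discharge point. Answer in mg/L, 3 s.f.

0.63 µg/L = 0.00063 mg/L.
After complete mixing, C₀ = (0.274·0.17 + 11·0.00063) / 11.27 = 0.004746 mg/L.
Travel time t = 4.7e+04 m / 0.86 m/s = 5.465e+04 s = 0.6325 d.
C = 0.004746·exp(−0.18·0.6325) = 0.004746·0.8924 = 0.004236 mg/L.

0.00424 mg/L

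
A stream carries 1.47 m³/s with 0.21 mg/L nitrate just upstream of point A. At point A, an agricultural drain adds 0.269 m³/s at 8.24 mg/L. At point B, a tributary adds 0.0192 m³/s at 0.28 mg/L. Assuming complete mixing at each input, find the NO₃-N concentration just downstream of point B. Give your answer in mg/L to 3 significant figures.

1.44 mg/L

After input A: C = (1.47·0.21 + 0.269·8.24) / 1.739 = 1.452 mg/L.
After input B: C = (1.739·1.452 + 0.0192·0.28) / 1.758 = 1.439 mg/L.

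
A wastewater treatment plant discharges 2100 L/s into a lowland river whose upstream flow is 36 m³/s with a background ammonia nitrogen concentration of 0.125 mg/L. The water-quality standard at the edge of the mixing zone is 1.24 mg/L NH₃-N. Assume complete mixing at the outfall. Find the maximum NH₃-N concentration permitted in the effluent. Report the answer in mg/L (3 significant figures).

20.4 mg/L

2100 L/s = 2.1 m³/s.
Mass balance: 1.24·38.1 = 2.1·Cₑ + 36·0.125.
Cₑ = (47.24 − 4.5) / 2.1 = 20.35 mg/L.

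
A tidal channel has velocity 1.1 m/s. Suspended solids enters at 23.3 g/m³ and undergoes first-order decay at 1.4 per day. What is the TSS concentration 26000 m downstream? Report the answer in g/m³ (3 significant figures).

Travel time t = 26000 m / 1.1 m/s = 2.6e+04/1.1 = 2.364e+04 s = 0.2736 d.
First-order decay: C = 23.3·exp(−1.4·0.2736) = 23.3·0.6818 = 15.89 g/m³.

15.9 g/m³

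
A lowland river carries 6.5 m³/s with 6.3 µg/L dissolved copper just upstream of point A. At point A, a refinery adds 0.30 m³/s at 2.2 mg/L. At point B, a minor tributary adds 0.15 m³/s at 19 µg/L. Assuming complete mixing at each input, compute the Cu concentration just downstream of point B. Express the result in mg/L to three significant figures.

6.3 µg/L = 0.0063 mg/L.
After input A: C = (6.5·0.0063 + 0.3·2.2) / 6.8 = 0.1031 mg/L.
19 µg/L = 0.019 mg/L.
After input B: C = (6.8·0.1031 + 0.15·0.019) / 6.95 = 0.1013 mg/L.

0.101 mg/L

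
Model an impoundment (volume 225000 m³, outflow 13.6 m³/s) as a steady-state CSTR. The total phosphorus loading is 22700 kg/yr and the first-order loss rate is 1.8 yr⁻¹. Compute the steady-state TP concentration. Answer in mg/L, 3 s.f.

Outflow Q = 13.6 m³/s × 3.156e+07 s/yr = 4.292e+08 m³/yr.
Steady-state CSTR mass balance: W = Q·C + k·V·C, so C = W/(Q + kV).
Q + kV = 4.292e+08 + 1.8·225000 = 4.296e+08 m³/yr.
C = 22700/4.296e+08 = 5.284e-05 kg/m³ = 0.05284 mg/L.

0.0528 mg/L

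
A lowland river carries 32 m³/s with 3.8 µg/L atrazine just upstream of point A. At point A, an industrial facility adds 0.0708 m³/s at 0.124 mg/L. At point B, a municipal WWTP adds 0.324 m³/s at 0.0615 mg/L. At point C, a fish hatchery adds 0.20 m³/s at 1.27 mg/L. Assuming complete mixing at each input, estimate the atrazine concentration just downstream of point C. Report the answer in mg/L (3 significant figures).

3.8 µg/L = 0.0038 mg/L.
After input A: C = (32·0.0038 + 0.0708·0.124) / 32.07 = 0.004065 mg/L.
After input B: C = (32.07·0.004065 + 0.324·0.0615) / 32.39 = 0.00464 mg/L.
After input C: C = (32.39·0.00464 + 0.2·1.27) / 32.59 = 0.0124 mg/L.

0.0124 mg/L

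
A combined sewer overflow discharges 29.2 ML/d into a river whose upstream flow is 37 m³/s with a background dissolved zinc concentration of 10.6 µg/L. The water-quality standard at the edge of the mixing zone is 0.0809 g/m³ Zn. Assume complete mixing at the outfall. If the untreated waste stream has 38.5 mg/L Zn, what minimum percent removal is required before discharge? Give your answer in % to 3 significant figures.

79.8 %

29.2 ML/d = 0.338 m³/s.
10.6 µg/L = 0.0106 mg/L.
Mass balance: 0.0809·37.34 = 0.338·Cₑ + 37·0.0106.
Cₑ = (3.021 − 0.3922) / 0.338 = 7.777 mg/L.
Required removal = 1 − 7.777/38.5 = 79.8 %.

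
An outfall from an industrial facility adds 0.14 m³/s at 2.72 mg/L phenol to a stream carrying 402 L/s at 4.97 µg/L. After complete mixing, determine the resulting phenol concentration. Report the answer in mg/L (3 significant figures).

402 L/s = 0.402 m³/s.
4.97 µg/L = 0.00497 mg/L.
By mass balance at complete mixing, C = (0.14·2.72 + 0.402·0.00497) / (0.14 + 0.402) = 0.3828/0.542 = 0.7063 mg/L.

0.706 mg/L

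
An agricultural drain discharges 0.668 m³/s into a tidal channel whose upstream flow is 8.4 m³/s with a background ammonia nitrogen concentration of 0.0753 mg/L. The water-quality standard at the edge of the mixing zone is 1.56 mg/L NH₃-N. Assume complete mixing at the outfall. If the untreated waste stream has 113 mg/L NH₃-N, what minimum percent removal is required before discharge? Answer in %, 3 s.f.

82.1 %

Mass balance: 1.56·9.068 = 0.668·Cₑ + 8.4·0.0753.
Cₑ = (14.15 − 0.6325) / 0.668 = 20.23 mg/L.
Required removal = 1 − 20.23/113 = 82.1 %.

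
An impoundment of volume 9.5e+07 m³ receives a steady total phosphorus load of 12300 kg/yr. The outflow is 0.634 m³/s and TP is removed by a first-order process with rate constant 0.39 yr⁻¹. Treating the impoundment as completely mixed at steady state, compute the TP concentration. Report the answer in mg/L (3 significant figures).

0.216 mg/L

Outflow Q = 0.634 m³/s × 3.156e+07 s/yr = 2.001e+07 m³/yr.
Steady-state CSTR mass balance: W = Q·C + k·V·C, so C = W/(Q + kV).
Q + kV = 2.001e+07 + 0.39·9.5e+07 = 5.706e+07 m³/yr.
C = 12300/5.706e+07 = 0.0002156 kg/m³ = 0.2156 mg/L.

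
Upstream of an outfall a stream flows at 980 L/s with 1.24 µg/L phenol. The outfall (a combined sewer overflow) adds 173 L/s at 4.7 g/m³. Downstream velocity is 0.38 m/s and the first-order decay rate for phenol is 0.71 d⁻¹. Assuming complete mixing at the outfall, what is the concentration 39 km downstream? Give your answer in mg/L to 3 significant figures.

0.304 mg/L

173 L/s = 0.173 m³/s.
980 L/s = 0.98 m³/s.
1.24 µg/L = 0.00124 mg/L.
After complete mixing, C₀ = (0.173·4.7 + 0.98·0.00124) / 1.153 = 0.7063 mg/L.
Travel time t = 3.9e+04 m / 0.38 m/s = 1.026e+05 s = 1.188 d.
C = 0.7063·exp(−0.71·1.188) = 0.7063·0.4303 = 0.3039 mg/L.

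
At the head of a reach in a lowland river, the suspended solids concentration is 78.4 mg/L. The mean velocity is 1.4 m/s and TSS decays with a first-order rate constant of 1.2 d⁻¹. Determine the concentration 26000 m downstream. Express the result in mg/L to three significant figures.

60.6 mg/L

Travel time t = 26000 m / 1.4 m/s = 2.6e+04/1.4 = 1.857e+04 s = 0.2149 d.
First-order decay: C = 78.4·exp(−1.2·0.2149) = 78.4·0.7726 = 60.58 mg/L.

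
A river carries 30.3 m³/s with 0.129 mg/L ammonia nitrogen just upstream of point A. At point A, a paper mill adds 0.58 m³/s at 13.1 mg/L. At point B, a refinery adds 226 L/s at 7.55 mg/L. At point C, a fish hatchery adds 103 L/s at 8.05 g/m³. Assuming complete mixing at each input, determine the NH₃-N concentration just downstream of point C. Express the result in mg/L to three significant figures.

After input A: C = (30.3·0.129 + 0.58·13.1) / 30.88 = 0.3726 mg/L.
226 L/s = 0.226 m³/s.
After input B: C = (30.88·0.3726 + 0.226·7.55) / 31.11 = 0.4248 mg/L.
103 L/s = 0.103 m³/s.
After input C: C = (31.11·0.4248 + 0.103·8.05) / 31.21 = 0.4499 mg/L.

0.450 mg/L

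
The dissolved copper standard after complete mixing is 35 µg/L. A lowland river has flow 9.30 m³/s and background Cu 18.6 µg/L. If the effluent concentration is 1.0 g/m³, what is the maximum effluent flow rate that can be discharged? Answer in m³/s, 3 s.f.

18.6 µg/L = 0.0186 mg/L.
35 µg/L = 0.035 mg/L.
Mass balance at complete mixing: C_std·(Q_w + Q_r) = Q_w·C_e + Q_r·C_b.
Rearranging, Q_w = Q_r·(C_std − C_b)/(C_e − C_std) = 9.30·(0.035 − 0.0186) / (1 − 0.035) = 0.1581 m³/s.

0.158 m³/s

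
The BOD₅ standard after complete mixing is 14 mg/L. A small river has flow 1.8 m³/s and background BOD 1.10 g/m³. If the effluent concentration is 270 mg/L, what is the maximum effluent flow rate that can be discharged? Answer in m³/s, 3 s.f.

Mass balance at complete mixing: C_std·(Q_w + Q_r) = Q_w·C_e + Q_r·C_b.
Rearranging, Q_w = Q_r·(C_std − C_b)/(C_e − C_std) = 1.8·(14 − 1.1) / (270 − 14) = 0.0907 m³/s.

0.0907 m³/s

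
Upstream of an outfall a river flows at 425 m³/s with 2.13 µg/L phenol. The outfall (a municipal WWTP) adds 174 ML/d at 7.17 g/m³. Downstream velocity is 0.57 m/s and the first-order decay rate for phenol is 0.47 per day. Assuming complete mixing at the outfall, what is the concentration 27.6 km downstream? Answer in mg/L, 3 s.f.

174 ML/d = 2.014 m³/s.
2.13 µg/L = 0.00213 mg/L.
After complete mixing, C₀ = (2.014·7.17 + 425·0.00213) / 427 = 0.03594 mg/L.
Travel time t = 2.76e+04 m / 0.57 m/s = 4.842e+04 s = 0.5604 d.
C = 0.03594·exp(−0.47·0.5604) = 0.03594·0.7684 = 0.02761 mg/L.

0.0276 mg/L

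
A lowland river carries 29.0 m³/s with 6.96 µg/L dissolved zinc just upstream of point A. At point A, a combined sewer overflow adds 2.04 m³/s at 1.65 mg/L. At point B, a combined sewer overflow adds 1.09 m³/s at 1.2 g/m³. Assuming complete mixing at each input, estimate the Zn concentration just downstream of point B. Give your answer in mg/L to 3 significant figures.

6.96 µg/L = 0.00696 mg/L.
After input A: C = (29·0.00696 + 2.04·1.65) / 31.04 = 0.1149 mg/L.
After input B: C = (31.04·0.1149 + 1.09·1.2) / 32.13 = 0.1518 mg/L.

0.152 mg/L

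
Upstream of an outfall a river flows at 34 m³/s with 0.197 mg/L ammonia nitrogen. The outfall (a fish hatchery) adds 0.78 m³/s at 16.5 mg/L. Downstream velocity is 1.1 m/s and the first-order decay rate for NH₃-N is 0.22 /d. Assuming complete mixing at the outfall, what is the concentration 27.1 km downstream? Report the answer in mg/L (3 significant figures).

0.528 mg/L

After complete mixing, C₀ = (0.78·16.5 + 34·0.197) / 34.78 = 0.5626 mg/L.
Travel time t = 2.71e+04 m / 1.1 m/s = 2.464e+04 s = 0.2851 d.
C = 0.5626·exp(−0.22·0.2851) = 0.5626·0.9392 = 0.5284 mg/L.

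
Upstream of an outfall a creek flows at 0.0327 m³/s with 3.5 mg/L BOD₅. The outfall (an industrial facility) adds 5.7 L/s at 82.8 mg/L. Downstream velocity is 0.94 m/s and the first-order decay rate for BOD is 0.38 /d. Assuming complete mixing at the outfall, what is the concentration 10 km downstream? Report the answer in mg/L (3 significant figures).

5.7 L/s = 0.0057 m³/s.
After complete mixing, C₀ = (0.0057·82.8 + 0.0327·3.5) / 0.0384 = 15.27 mg/L.
Travel time t = 1e+04 m / 0.94 m/s = 1.064e+04 s = 0.1231 d.
C = 15.27·exp(−0.38·0.1231) = 15.27·0.9543 = 14.57 mg/L.

14.6 mg/L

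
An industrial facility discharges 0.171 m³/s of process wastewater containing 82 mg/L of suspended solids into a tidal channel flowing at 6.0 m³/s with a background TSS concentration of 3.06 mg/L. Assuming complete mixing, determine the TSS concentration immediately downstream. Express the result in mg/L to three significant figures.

5.25 mg/L

Conservation of mass across the mixing zone: C = (0.171·82 + 6·3.06) / (0.171 + 6) = 32.38/6.171 = 5.247 mg/L.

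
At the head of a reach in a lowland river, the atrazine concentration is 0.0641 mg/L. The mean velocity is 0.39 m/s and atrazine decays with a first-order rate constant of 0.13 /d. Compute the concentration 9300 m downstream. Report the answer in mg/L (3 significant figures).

Travel time t = 9300 m / 0.39 m/s = 9300/0.39 = 2.385e+04 s = 0.276 d.
First-order decay: C = 0.0641·exp(−0.13·0.276) = 0.0641·0.9648 = 0.06184 mg/L.

0.0618 mg/L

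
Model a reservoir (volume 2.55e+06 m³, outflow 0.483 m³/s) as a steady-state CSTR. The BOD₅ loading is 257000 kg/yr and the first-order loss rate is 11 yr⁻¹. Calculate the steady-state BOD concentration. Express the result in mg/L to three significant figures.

5.94 mg/L

Outflow Q = 0.483 m³/s × 3.156e+07 s/yr = 1.524e+07 m³/yr.
Steady-state CSTR mass balance: W = Q·C + k·V·C, so C = W/(Q + kV).
Q + kV = 1.524e+07 + 11·2.55e+06 = 4.329e+07 m³/yr.
C = 257000/4.329e+07 = 0.005936 kg/m³ = 5.936 mg/L.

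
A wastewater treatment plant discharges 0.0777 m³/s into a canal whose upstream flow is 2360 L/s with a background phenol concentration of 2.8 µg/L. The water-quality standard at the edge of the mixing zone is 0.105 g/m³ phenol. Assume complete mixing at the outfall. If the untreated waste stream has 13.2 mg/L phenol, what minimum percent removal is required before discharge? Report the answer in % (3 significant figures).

75.7 %

2360 L/s = 2.36 m³/s.
2.8 µg/L = 0.0028 mg/L.
Mass balance: 0.105·2.438 = 0.0777·Cₑ + 2.36·0.0028.
Cₑ = (0.256 − 0.006608) / 0.0777 = 3.209 mg/L.
Required removal = 1 − 3.209/13.2 = 75.69 %.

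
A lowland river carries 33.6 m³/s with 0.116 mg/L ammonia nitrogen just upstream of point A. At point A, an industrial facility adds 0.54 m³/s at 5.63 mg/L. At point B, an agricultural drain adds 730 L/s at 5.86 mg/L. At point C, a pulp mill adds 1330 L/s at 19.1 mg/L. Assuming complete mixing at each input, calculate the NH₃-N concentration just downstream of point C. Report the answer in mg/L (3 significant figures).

1.01 mg/L

After input A: C = (33.6·0.116 + 0.54·5.63) / 34.14 = 0.2032 mg/L.
730 L/s = 0.73 m³/s.
After input B: C = (34.14·0.2032 + 0.73·5.86) / 34.87 = 0.3216 mg/L.
1330 L/s = 1.33 m³/s.
After input C: C = (34.87·0.3216 + 1.33·19.1) / 36.2 = 1.012 mg/L.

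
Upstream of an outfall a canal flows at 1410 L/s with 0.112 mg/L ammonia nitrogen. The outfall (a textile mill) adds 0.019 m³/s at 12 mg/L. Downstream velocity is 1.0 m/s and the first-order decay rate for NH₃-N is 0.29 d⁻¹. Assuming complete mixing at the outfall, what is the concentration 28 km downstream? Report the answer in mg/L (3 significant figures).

1410 L/s = 1.41 m³/s.
After complete mixing, C₀ = (0.019·12 + 1.41·0.112) / 1.429 = 0.2701 mg/L.
Travel time t = 2.8e+04 m / 1.0 m/s = 2.8e+04 s = 0.3241 d.
C = 0.2701·exp(−0.29·0.3241) = 0.2701·0.9103 = 0.2458 mg/L.

0.246 mg/L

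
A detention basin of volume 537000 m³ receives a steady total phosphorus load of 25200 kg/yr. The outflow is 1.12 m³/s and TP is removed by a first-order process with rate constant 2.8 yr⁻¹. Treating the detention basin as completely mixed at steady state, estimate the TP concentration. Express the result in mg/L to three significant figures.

0.684 mg/L

Outflow Q = 1.12 m³/s × 3.156e+07 s/yr = 3.534e+07 m³/yr.
Steady-state CSTR mass balance: W = Q·C + k·V·C, so C = W/(Q + kV).
Q + kV = 3.534e+07 + 2.8·537000 = 3.685e+07 m³/yr.
C = 25200/3.685e+07 = 0.0006839 kg/m³ = 0.6839 mg/L.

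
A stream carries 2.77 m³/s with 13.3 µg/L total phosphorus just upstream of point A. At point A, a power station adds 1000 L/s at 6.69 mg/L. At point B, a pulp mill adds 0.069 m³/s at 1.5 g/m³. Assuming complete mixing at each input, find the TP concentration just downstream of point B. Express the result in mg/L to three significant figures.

13.3 µg/L = 0.0133 mg/L.
1000 L/s = 1 m³/s.
After input A: C = (2.77·0.0133 + 1·6.69) / 3.77 = 1.784 mg/L.
After input B: C = (3.77·1.784 + 0.069·1.5) / 3.839 = 1.779 mg/L.

1.78 mg/L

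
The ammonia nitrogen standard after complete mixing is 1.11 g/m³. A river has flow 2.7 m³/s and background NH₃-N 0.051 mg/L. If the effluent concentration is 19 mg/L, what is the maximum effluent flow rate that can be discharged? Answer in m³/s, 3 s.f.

0.160 m³/s

Mass balance at complete mixing: C_std·(Q_w + Q_r) = Q_w·C_e + Q_r·C_b.
Rearranging, Q_w = Q_r·(C_std − C_b)/(C_e − C_std) = 2.7·(1.11 − 0.051) / (19 − 1.11) = 0.1598 m³/s.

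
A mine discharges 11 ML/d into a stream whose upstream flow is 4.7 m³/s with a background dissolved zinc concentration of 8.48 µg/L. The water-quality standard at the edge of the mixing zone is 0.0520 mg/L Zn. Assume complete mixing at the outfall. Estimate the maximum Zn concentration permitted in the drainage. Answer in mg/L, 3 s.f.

1.66 mg/L

11 ML/d = 0.1273 m³/s.
8.48 µg/L = 0.00848 mg/L.
Mass balance: 0.052·4.827 = 0.1273·Cₑ + 4.7·0.00848.
Cₑ = (0.251 − 0.03986) / 0.1273 = 1.659 mg/L.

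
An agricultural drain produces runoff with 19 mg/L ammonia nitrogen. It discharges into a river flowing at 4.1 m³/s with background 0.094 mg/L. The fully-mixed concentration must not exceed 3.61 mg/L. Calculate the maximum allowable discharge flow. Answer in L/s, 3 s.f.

Mass balance at complete mixing: C_std·(Q_w + Q_r) = Q_w·C_e + Q_r·C_b.
Rearranging, Q_w = Q_r·(C_std − C_b)/(C_e − C_std) = 4.1·(3.61 − 0.094) / (19 − 3.61) = 0.9367 m³/s.
= 936.7 L/s.

937 L/s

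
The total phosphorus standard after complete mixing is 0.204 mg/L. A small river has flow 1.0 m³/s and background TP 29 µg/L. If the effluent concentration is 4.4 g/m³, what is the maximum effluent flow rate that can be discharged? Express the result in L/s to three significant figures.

41.7 L/s

29 µg/L = 0.029 mg/L.
Mass balance at complete mixing: C_std·(Q_w + Q_r) = Q_w·C_e + Q_r·C_b.
Rearranging, Q_w = Q_r·(C_std − C_b)/(C_e − C_std) = 1.0·(0.204 − 0.029) / (4.4 − 0.204) = 0.04171 m³/s.
= 41.71 L/s.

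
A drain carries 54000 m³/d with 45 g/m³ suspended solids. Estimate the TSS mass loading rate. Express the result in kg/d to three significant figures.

54000 m³/d = 0.625 m³/s.
Mass flux = Q·C = 0.625 m³/s × 45 g/m³ = 28.12 g/s.
= 28.12 g/s × 86.4 = 2430 kg/d.

2430 kg/d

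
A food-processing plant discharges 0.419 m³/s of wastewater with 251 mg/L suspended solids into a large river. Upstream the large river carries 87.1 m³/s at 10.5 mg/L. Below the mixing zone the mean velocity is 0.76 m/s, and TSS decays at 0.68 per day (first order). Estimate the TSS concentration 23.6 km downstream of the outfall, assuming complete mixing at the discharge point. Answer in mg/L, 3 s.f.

9.13 mg/L

After complete mixing, C₀ = (0.419·251 + 87.1·10.5) / 87.52 = 11.65 mg/L.
Travel time t = 2.36e+04 m / 0.76 m/s = 3.105e+04 s = 0.3594 d.
C = 11.65·exp(−0.68·0.3594) = 11.65·0.7832 = 9.125 mg/L.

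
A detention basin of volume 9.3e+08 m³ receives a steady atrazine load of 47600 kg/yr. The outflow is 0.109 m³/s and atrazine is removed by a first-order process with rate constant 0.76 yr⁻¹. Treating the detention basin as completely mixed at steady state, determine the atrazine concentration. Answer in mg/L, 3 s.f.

Outflow Q = 0.109 m³/s × 3.156e+07 s/yr = 3.44e+06 m³/yr.
Steady-state CSTR mass balance: W = Q·C + k·V·C, so C = W/(Q + kV).
Q + kV = 3.44e+06 + 0.76·9.3e+08 = 7.102e+08 m³/yr.
C = 47600/7.102e+08 = 6.702e-05 kg/m³ = 0.06702 mg/L.

0.0670 mg/L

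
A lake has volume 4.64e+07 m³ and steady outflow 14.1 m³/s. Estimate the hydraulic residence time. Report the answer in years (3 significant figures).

Q = 14.1 m³/s × 3.156e+07 s/yr = 4.45e+08 m³/yr.
Hydraulic residence time τ = V/Q = 4.64e+07/4.45e+08 = 0.1043 yr.

0.104 yr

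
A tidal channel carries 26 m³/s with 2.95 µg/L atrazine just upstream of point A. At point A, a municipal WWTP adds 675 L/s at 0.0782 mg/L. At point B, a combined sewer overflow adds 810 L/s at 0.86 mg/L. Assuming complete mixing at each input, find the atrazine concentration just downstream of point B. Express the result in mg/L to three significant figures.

2.95 µg/L = 0.00295 mg/L.
675 L/s = 0.675 m³/s.
After input A: C = (26·0.00295 + 0.675·0.0782) / 26.68 = 0.004854 mg/L.
810 L/s = 0.81 m³/s.
After input B: C = (26.68·0.004854 + 0.81·0.86) / 27.48 = 0.03006 mg/L.

0.0301 mg/L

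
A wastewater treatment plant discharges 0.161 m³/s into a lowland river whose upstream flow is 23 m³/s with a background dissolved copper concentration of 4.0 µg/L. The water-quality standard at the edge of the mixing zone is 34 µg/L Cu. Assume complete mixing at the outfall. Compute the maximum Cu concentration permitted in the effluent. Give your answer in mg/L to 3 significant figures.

4.0 µg/L = 0.004 mg/L.
34 µg/L = 0.034 mg/L.
Mass balance: 0.034·23.16 = 0.161·Cₑ + 23·0.004.
Cₑ = (0.7875 − 0.092) / 0.161 = 4.32 mg/L.

4.32 mg/L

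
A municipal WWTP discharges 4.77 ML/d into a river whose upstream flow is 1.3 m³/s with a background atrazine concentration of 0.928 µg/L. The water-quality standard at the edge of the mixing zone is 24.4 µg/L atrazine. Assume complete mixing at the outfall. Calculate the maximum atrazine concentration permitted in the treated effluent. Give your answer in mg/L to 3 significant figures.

4.77 ML/d = 0.05521 m³/s.
0.928 µg/L = 0.000928 mg/L.
24.4 µg/L = 0.0244 mg/L.
Mass balance: 0.0244·1.355 = 0.05521·Cₑ + 1.3·0.000928.
Cₑ = (0.03307 − 0.001206) / 0.05521 = 0.5771 mg/L.

0.577 mg/L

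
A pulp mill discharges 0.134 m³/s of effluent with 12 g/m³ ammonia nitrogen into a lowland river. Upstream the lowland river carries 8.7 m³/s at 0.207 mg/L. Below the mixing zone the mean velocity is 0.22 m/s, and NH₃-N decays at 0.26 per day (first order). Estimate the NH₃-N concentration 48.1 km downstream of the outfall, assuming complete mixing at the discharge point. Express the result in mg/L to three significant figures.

After complete mixing, C₀ = (0.134·12 + 8.7·0.207) / 8.834 = 0.3859 mg/L.
Travel time t = 4.81e+04 m / 0.22 m/s = 2.186e+05 s = 2.531 d.
C = 0.3859·exp(−0.26·2.531) = 0.3859·0.5179 = 0.1999 mg/L.

0.200 mg/L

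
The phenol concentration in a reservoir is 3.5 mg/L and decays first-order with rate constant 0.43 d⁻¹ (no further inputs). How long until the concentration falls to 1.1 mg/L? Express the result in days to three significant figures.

2.69 d

t = ln(C₀/C)/k = ln(3.5/1.1)/0.43 = 1.157/0.43 = 2.692 d.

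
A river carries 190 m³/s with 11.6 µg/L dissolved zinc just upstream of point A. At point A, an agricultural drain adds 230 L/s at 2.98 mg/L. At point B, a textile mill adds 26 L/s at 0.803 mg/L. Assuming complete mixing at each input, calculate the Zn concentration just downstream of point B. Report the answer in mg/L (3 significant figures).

11.6 µg/L = 0.0116 mg/L.
230 L/s = 0.23 m³/s.
After input A: C = (190·0.0116 + 0.23·2.98) / 190.2 = 0.01519 mg/L.
26 L/s = 0.026 m³/s.
After input B: C = (190.2·0.01519 + 0.026·0.803) / 190.3 = 0.0153 mg/L.

0.0153 mg/L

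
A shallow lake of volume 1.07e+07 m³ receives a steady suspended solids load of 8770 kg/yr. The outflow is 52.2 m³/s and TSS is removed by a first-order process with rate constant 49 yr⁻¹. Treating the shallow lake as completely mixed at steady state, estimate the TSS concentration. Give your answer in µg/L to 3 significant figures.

4.04 µg/L

Outflow Q = 52.2 m³/s × 3.156e+07 s/yr = 1.647e+09 m³/yr.
Steady-state CSTR mass balance: W = Q·C + k·V·C, so C = W/(Q + kV).
Q + kV = 1.647e+09 + 49·1.07e+07 = 2.172e+09 m³/yr.
C = 8770/2.172e+09 = 4.038e-06 kg/m³ = 0.004038 mg/L = 4.038 µg/L.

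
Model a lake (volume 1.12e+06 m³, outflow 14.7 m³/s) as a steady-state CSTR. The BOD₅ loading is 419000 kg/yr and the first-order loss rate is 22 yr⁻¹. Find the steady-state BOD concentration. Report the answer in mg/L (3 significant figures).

0.858 mg/L

Outflow Q = 14.7 m³/s × 3.156e+07 s/yr = 4.639e+08 m³/yr.
Steady-state CSTR mass balance: W = Q·C + k·V·C, so C = W/(Q + kV).
Q + kV = 4.639e+08 + 22·1.12e+06 = 4.885e+08 m³/yr.
C = 419000/4.885e+08 = 0.0008577 kg/m³ = 0.8577 mg/L.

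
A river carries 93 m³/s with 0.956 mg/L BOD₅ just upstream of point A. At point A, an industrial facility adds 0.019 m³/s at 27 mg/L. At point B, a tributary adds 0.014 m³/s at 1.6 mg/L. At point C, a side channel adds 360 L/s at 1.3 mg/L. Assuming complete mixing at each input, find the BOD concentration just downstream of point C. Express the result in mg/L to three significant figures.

After input A: C = (93·0.956 + 0.019·27) / 93.02 = 0.9613 mg/L.
After input B: C = (93.02·0.9613 + 0.014·1.6) / 93.03 = 0.9614 mg/L.
360 L/s = 0.36 m³/s.
After input C: C = (93.03·0.9614 + 0.36·1.3) / 93.39 = 0.9627 mg/L.

0.963 mg/L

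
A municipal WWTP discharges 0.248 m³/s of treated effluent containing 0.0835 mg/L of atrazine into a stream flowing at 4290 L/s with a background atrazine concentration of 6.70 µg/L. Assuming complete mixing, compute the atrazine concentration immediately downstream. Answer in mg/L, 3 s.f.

4290 L/s = 4.29 m³/s.
6.70 µg/L = 0.0067 mg/L.
Flow-weighted mixing gives C = (0.248·0.0835 + 4.29·0.0067) / (0.248 + 4.29) = 0.04945/4.538 = 0.0109 mg/L.

0.0109 mg/L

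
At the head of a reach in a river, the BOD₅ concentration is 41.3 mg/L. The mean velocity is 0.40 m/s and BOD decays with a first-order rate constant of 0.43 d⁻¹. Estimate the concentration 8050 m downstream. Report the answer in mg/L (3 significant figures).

Travel time t = 8050 m / 0.40 m/s = 8050/0.40 = 2.012e+04 s = 0.2329 d.
First-order decay: C = 41.3·exp(−0.43·0.2329) = 41.3·0.9047 = 37.36 mg/L.

37.4 mg/L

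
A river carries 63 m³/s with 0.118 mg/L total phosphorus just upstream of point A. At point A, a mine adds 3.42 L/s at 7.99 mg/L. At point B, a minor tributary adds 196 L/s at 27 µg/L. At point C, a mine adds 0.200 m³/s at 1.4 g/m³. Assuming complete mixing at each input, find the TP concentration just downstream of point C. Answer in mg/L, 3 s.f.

0.122 mg/L

3.42 L/s = 0.00342 m³/s.
After input A: C = (63·0.118 + 0.00342·7.99) / 63 = 0.1184 mg/L.
196 L/s = 0.196 m³/s.
27 µg/L = 0.027 mg/L.
After input B: C = (63·0.1184 + 0.196·0.027) / 63.2 = 0.1181 mg/L.
After input C: C = (63.2·0.1181 + 0.2·1.4) / 63.4 = 0.1222 mg/L.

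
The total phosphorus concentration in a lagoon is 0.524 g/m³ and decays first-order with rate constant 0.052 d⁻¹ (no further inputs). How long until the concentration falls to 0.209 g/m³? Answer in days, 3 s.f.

t = ln(C₀/C)/k = ln(0.524/0.209)/0.052 = 0.9192/0.052 = 17.68 d.

17.7 d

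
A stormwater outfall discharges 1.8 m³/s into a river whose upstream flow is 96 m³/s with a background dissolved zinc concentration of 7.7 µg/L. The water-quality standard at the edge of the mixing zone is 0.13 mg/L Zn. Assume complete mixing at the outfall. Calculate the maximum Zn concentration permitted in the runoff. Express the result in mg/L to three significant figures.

7.7 µg/L = 0.0077 mg/L.
Mass balance: 0.13·97.8 = 1.8·Cₑ + 96·0.0077.
Cₑ = (12.71 − 0.7392) / 1.8 = 6.653 mg/L.

6.65 mg/L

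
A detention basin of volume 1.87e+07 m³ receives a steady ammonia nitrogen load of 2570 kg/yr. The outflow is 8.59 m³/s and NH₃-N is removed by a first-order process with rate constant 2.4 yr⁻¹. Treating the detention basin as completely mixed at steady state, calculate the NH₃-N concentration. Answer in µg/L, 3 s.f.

8.13 µg/L

Outflow Q = 8.59 m³/s × 3.156e+07 s/yr = 2.711e+08 m³/yr.
Steady-state CSTR mass balance: W = Q·C + k·V·C, so C = W/(Q + kV).
Q + kV = 2.711e+08 + 2.4·1.87e+07 = 3.16e+08 m³/yr.
C = 2570/3.16e+08 = 8.134e-06 kg/m³ = 0.008134 mg/L = 8.134 µg/L.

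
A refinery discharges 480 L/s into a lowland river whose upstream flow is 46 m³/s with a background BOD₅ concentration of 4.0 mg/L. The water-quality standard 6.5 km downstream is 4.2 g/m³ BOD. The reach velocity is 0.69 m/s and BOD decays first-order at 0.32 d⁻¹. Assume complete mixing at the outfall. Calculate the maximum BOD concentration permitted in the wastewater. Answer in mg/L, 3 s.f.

37.8 mg/L

480 L/s = 0.48 m³/s.
Travel time to the compliance point: t = 6500/0.69 = 9420 s = 0.109 d; decay factor exp(−0.32·0.109) = 0.9657.
So the concentration just after mixing may be at most 4.2/0.9657 = 4.349 mg/L.
Mass balance: 4.349·46.48 = 0.48·Cₑ + 46·4.
Cₑ = (202.1 − 184) / 0.48 = 37.81 mg/L.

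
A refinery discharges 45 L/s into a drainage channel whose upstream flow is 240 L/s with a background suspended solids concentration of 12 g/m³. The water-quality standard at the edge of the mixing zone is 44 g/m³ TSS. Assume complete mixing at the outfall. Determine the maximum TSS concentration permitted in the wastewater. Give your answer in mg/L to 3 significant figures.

45 L/s = 0.045 m³/s.
240 L/s = 0.24 m³/s.
Mass balance: 44·0.285 = 0.045·Cₑ + 0.24·12.
Cₑ = (12.54 − 2.88) / 0.045 = 214.7 mg/L.

215 mg/L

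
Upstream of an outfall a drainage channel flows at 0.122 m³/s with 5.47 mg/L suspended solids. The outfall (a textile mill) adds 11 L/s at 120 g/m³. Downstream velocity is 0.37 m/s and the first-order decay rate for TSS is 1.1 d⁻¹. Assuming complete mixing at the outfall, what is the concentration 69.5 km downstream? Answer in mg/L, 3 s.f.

11 L/s = 0.011 m³/s.
After complete mixing, C₀ = (0.011·120 + 0.122·5.47) / 0.133 = 14.94 mg/L.
Travel time t = 6.95e+04 m / 0.37 m/s = 1.878e+05 s = 2.174 d.
C = 14.94·exp(−1.1·2.174) = 14.94·0.0915 = 1.367 mg/L.

1.37 mg/L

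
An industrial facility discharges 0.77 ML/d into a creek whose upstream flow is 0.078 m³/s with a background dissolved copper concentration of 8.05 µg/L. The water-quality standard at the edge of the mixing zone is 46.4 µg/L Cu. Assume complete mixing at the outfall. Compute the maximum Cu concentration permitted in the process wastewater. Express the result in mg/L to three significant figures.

0.77 ML/d = 0.008912 m³/s.
8.05 µg/L = 0.00805 mg/L.
46.4 µg/L = 0.0464 mg/L.
Mass balance: 0.0464·0.08691 = 0.008912·Cₑ + 0.078·0.00805.
Cₑ = (0.004033 − 0.0006279) / 0.008912 = 0.382 mg/L.

0.382 mg/L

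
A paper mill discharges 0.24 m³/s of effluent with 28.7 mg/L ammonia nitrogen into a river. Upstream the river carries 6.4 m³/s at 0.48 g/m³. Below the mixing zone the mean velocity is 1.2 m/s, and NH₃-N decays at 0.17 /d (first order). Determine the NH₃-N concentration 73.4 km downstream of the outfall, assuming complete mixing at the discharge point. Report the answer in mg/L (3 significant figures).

After complete mixing, C₀ = (0.24·28.7 + 6.4·0.48) / 6.64 = 1.5 mg/L.
Travel time t = 7.34e+04 m / 1.2 m/s = 6.117e+04 s = 0.7079 d.
C = 1.5·exp(−0.17·0.7079) = 1.5·0.8866 = 1.33 mg/L.

1.33 mg/L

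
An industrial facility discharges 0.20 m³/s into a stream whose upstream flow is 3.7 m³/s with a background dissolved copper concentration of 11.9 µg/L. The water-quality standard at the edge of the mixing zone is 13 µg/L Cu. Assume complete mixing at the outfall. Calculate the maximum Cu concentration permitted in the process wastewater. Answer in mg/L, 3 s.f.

11.9 µg/L = 0.0119 mg/L.
13 µg/L = 0.013 mg/L.
Mass balance: 0.013·3.9 = 0.2·Cₑ + 3.7·0.0119.
Cₑ = (0.0507 − 0.04403) / 0.2 = 0.03335 mg/L.

0.0334 mg/L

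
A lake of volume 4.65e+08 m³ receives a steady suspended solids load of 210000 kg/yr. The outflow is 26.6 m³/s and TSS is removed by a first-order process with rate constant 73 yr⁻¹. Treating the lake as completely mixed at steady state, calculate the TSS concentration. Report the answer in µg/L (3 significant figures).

6.04 µg/L

Outflow Q = 26.6 m³/s × 3.156e+07 s/yr = 8.394e+08 m³/yr.
Steady-state CSTR mass balance: W = Q·C + k·V·C, so C = W/(Q + kV).
Q + kV = 8.394e+08 + 73·4.65e+08 = 3.478e+10 m³/yr.
C = 210000/3.478e+10 = 6.037e-06 kg/m³ = 0.006037 mg/L = 6.037 µg/L.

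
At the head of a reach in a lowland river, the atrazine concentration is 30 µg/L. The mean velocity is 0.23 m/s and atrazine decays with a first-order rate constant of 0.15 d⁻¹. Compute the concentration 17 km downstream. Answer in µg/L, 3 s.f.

26.4 µg/L

Travel time t = 17 km / 0.23 m/s = 1.7e+04/0.23 = 7.391e+04 s = 0.8555 d.
First-order decay: C = 30·exp(−0.15·0.8555) = 30·0.8796 = 26.39 µg/L.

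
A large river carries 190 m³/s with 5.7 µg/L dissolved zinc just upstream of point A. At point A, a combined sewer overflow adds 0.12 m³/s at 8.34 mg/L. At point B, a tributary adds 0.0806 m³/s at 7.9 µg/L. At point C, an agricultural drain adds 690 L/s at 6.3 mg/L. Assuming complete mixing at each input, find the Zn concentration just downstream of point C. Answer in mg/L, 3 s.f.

5.7 µg/L = 0.0057 mg/L.
After input A: C = (190·0.0057 + 0.12·8.34) / 190.1 = 0.01096 mg/L.
7.9 µg/L = 0.0079 mg/L.
After input B: C = (190.1·0.01096 + 0.0806·0.0079) / 190.2 = 0.01096 mg/L.
690 L/s = 0.69 m³/s.
After input C: C = (190.2·0.01096 + 0.69·6.3) / 190.9 = 0.03369 mg/L.

0.0337 mg/L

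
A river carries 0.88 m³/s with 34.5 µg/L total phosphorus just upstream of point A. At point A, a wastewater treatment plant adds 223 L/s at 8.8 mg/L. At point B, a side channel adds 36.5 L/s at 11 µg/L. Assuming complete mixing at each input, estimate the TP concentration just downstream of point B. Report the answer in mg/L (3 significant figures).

1.75 mg/L

34.5 µg/L = 0.0345 mg/L.
223 L/s = 0.223 m³/s.
After input A: C = (0.88·0.0345 + 0.223·8.8) / 1.103 = 1.807 mg/L.
36.5 L/s = 0.0365 m³/s.
11 µg/L = 0.011 mg/L.
After input B: C = (1.103·1.807 + 0.0365·0.011) / 1.139 = 1.749 mg/L.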